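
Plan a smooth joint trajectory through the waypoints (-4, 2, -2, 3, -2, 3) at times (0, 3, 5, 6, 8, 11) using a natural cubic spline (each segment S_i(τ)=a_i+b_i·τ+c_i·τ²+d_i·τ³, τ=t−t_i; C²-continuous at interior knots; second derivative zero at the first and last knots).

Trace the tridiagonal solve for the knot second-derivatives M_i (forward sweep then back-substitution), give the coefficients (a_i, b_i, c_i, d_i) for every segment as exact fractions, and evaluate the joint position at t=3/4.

Δ: Δ0=2, Δ1=-2, Δ2=5, Δ3=-5/2, Δ4=5/3
row 1: diag=10, rhs=-24; c'=1/5, d'=-12/5
row 2: denom=6−2·1/5=28/5; d'=(42−2·-12/5)/(28/5)=117/14
row 3: denom=6−1·5/28=163/28; d'=(-45−1·117/14)/(163/28)=-1494/163
row 4: denom=10−2·56/163=1518/163; d'=(25−2·-1494/163)/(1518/163)=7063/1518
back: M4=7063/1518
back: M3=-1494/163−56/163·7063/1518=-8170/759
back: M2=117/14−5/28·-8170/759=7802/759
back: M1=-12/5−1/5·7802/759=-3382/759
M: M0=0, M1=-3382/759, M2=7802/759, M3=-8170/759, M4=7063/1518, M5=0
seg 0: a=-4, c=M0/2=0, d=(M1−M0)/(6·3)=-1691/6831, b=Δ0−h0·(2M0+M1)/6=3209/759
seg 1: a=2, c=M1/2=-1691/759, d=(M2−M1)/(6·2)=932/759, b=Δ1−h1·(2M1+M2)/6=-1864/759
seg 2: a=-2, c=M2/2=3901/759, d=(M3−M2)/(6·1)=-242/69, b=Δ2−h2·(2M2+M3)/6=852/253
seg 3: a=3, c=M3/2=-4085/759, d=(M4−M3)/(6·2)=7801/6072, b=Δ3−h3·(2M3+M4)/6=2372/759
seg 4: a=-2, c=M4/2=7063/3036, d=(M5−M4)/(6·3)=-7063/27324, b=Δ4−h4·(2M4+M5)/6=-1511/506
t_q=3/4 → seg 0, τ=3/4; S=-4+3209/759·τ+0·τ²+-1691/6831·τ³=-15115/16192

  seg 0: a=-4 b=3209/759 c=0 d=-1691/6831
  seg 1: a=2 b=-1864/759 c=-1691/759 d=932/759
  seg 2: a=-2 b=852/253 c=3901/759 d=-242/69
  seg 3: a=3 b=2372/759 c=-4085/759 d=7801/6072
  seg 4: a=-2 b=-1511/506 c=7063/3036 d=-7063/27324
S(3/4) = -15115/16192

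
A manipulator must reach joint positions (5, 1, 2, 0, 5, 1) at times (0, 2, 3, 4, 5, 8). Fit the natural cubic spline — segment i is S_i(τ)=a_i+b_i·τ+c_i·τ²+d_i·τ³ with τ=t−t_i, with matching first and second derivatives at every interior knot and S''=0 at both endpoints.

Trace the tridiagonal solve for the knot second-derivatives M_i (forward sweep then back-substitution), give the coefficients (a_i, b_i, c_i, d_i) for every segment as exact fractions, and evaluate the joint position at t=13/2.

  seg 0: a=5 b=-1402/399 c=0 d=151/399
  seg 1: a=1 b=410/399 c=302/133 d=-131/57
  seg 2: a=2 b=-529/399 c=-615/133 d=1576/399
  seg 3: a=0 b=509/399 c=961/133 d=-1397/399
  seg 4: a=5 b=2084/399 c=-436/133 d=436/1197
S(13/2) = 1779/266

Δ: Δ0=-2, Δ1=1, Δ2=-2, Δ3=5, Δ4=-4/3
row 1: diag=6, rhs=18; c'=1/6, d'=3
row 2: denom=4−1·1/6=23/6; d'=(-18−1·3)/(23/6)=-126/23
row 3: denom=4−1·6/23=86/23; d'=(42−1·-126/23)/(86/23)=546/43
row 4: denom=8−1·23/86=665/86; d'=(-38−1·546/43)/(665/86)=-872/133
back: M4=-872/133
back: M3=546/43−23/86·-872/133=1922/133
back: M2=-126/23−6/23·1922/133=-1230/133
back: M1=3−1/6·-1230/133=604/133
M: M0=0, M1=604/133, M2=-1230/133, M3=1922/133, M4=-872/133, M5=0
seg 0: a=5, c=M0/2=0, d=(M1−M0)/(6·2)=151/399, b=Δ0−h0·(2M0+M1)/6=-1402/399
seg 1: a=1, c=M1/2=302/133, d=(M2−M1)/(6·1)=-131/57, b=Δ1−h1·(2M1+M2)/6=410/399
seg 2: a=2, c=M2/2=-615/133, d=(M3−M2)/(6·1)=1576/399, b=Δ2−h2·(2M2+M3)/6=-529/399
seg 3: a=0, c=M3/2=961/133, d=(M4−M3)/(6·1)=-1397/399, b=Δ3−h3·(2M3+M4)/6=509/399
seg 4: a=5, c=M4/2=-436/133, d=(M5−M4)/(6·3)=436/1197, b=Δ4−h4·(2M4+M5)/6=2084/399
t_q=13/2 → seg 4, τ=3/2; S=5+2084/399·τ+-436/133·τ²+436/1197·τ³=1779/266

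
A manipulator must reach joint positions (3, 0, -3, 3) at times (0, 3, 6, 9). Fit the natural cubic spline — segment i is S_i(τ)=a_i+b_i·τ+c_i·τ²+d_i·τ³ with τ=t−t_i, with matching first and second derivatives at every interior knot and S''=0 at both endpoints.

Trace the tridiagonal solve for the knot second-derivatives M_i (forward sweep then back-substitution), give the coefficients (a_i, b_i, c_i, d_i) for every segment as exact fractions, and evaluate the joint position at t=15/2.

  seg 0: a=3 b=-4/5 c=0 d=-1/45
  seg 1: a=0 b=-7/5 c=-1/5 d=1/9
  seg 2: a=-3 b=2/5 c=4/5 d=-4/45
S(15/2) = -9/10

Δ: Δ0=-1, Δ1=-1, Δ2=2
row 1: diag=12, rhs=0; c'=1/4, d'=0
row 2: denom=12−3·1/4=45/4; d'=(18−3·0)/(45/4)=8/5
back: M2=8/5
back: M1=0−1/4·8/5=-2/5
M: M0=0, M1=-2/5, M2=8/5, M3=0
seg 0: a=3, c=M0/2=0, d=(M1−M0)/(6·3)=-1/45, b=Δ0−h0·(2M0+M1)/6=-4/5
seg 1: a=0, c=M1/2=-1/5, d=(M2−M1)/(6·3)=1/9, b=Δ1−h1·(2M1+M2)/6=-7/5
seg 2: a=-3, c=M2/2=4/5, d=(M3−M2)/(6·3)=-4/45, b=Δ2−h2·(2M2+M3)/6=2/5
t_q=15/2 → seg 2, τ=3/2; S=-3+2/5·τ+4/5·τ²+-4/45·τ³=-9/10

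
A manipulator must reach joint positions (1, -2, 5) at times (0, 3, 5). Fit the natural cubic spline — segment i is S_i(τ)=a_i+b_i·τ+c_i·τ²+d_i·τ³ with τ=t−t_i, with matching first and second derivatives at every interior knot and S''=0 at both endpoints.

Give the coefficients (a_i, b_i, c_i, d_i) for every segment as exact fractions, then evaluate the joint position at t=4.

Δ: Δ0=-1, Δ1=7/2
row 1: diag=10, rhs=27; c'=1/5, d'=27/10
back: M1=27/10
M: M0=0, M1=27/10, M2=0
seg 0: a=1, c=M0/2=0, d=(M1−M0)/(6·3)=3/20, b=Δ0−h0·(2M0+M1)/6=-47/20
seg 1: a=-2, c=M1/2=27/20, d=(M2−M1)/(6·2)=-9/40, b=Δ1−h1·(2M1+M2)/6=17/10
t_q=4 → seg 1, τ=1; S=-2+17/10·τ+27/20·τ²+-9/40·τ³=33/40

  seg 0: a=1 b=-47/20 c=0 d=3/20
  seg 1: a=-2 b=17/10 c=27/20 d=-9/40
S(4) = 33/40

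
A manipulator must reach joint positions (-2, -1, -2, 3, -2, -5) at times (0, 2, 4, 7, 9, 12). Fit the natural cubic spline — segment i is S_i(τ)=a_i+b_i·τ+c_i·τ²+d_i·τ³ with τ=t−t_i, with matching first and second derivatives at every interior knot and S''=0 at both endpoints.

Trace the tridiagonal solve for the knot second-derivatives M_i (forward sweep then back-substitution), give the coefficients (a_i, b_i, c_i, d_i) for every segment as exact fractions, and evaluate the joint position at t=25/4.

  seg 0: a=-2 b=533/548 c=0 d=-259/2192
  seg 1: a=-1 b=-61/137 c=-777/1096 d=747/2192
  seg 2: a=-2 b=443/548 c=183/137 d=-5177/14796
  seg 3: a=3 b=-171/274 c=-2981/1644 d=1439/3288
  seg 4: a=-2 b=-1079/411 c=334/411 d=-334/3699
S(25/4) = 91037/35072

Δ: Δ0=1/2, Δ1=-1/2, Δ2=5/3, Δ3=-5/2, Δ4=-1
row 1: diag=8, rhs=-6; c'=1/4, d'=-3/4
row 2: denom=10−2·1/4=19/2; d'=(13−2·-3/4)/(19/2)=29/19
row 3: denom=10−3·6/19=172/19; d'=(-25−3·29/19)/(172/19)=-281/86
row 4: denom=10−2·19/86=411/43; d'=(9−2·-281/86)/(411/43)=668/411
back: M4=668/411
back: M3=-281/86−19/86·668/411=-2981/822
back: M2=29/19−6/19·-2981/822=366/137
back: M1=-3/4−1/4·366/137=-777/548
M: M0=0, M1=-777/548, M2=366/137, M3=-2981/822, M4=668/411, M5=0
seg 0: a=-2, c=M0/2=0, d=(M1−M0)/(6·2)=-259/2192, b=Δ0−h0·(2M0+M1)/6=533/548
seg 1: a=-1, c=M1/2=-777/1096, d=(M2−M1)/(6·2)=747/2192, b=Δ1−h1·(2M1+M2)/6=-61/137
seg 2: a=-2, c=M2/2=183/137, d=(M3−M2)/(6·3)=-5177/14796, b=Δ2−h2·(2M2+M3)/6=443/548
seg 3: a=3, c=M3/2=-2981/1644, d=(M4−M3)/(6·2)=1439/3288, b=Δ3−h3·(2M3+M4)/6=-171/274
seg 4: a=-2, c=M4/2=334/411, d=(M5−M4)/(6·3)=-334/3699, b=Δ4−h4·(2M4+M5)/6=-1079/411
t_q=25/4 → seg 2, τ=9/4; S=-2+443/548·τ+183/137·τ²+-5177/14796·τ³=91037/35072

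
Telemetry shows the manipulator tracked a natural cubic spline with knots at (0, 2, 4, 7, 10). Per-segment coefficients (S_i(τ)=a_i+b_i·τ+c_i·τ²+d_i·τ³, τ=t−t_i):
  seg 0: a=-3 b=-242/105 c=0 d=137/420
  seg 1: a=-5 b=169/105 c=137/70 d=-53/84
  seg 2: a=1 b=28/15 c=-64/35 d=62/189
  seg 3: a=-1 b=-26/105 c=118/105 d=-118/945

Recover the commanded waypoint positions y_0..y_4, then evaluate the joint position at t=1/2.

y_0=-3 y_1=-5 y_2=1 y_3=-1 y_4=5
S(1/2) = -921/224

y_0 = S_0(0) = a_0 = -3
y_1 = S_1(0) = a_1 = -5
y_2 = S_2(0) = a_2 = 1
y_3 = S_3(0) = a_3 = -1
y_4 = S_3(3) = 5
t_q=1/2 is in segment 0 (τ=1/2); S_0(τ)=-921/224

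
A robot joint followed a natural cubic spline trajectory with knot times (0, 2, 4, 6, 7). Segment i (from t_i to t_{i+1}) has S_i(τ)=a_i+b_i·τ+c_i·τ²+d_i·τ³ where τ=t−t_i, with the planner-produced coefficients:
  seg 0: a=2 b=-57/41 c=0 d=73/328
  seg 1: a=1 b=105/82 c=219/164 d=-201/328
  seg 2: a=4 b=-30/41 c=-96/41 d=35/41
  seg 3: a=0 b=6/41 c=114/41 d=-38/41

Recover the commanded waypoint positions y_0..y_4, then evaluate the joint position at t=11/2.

y_0 = S_0(0) = a_0 = 2
y_1 = S_1(0) = a_1 = 1
y_2 = S_2(0) = a_2 = 4
y_3 = S_3(0) = a_3 = 0
y_4 = S_3(1) = 2
t_q=11/2 is in segment 2 (τ=3/2); S_2(τ)=169/328

y_0=2 y_1=1 y_2=4 y_3=0 y_4=2
S(11/2) = 169/328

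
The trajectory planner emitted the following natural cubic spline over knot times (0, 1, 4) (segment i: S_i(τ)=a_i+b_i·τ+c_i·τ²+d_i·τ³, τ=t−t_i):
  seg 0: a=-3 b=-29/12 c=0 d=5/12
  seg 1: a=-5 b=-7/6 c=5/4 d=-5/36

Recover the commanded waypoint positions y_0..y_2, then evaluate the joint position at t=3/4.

y_0 = S_0(0) = a_0 = -3
y_1 = S_1(0) = a_1 = -5
y_2 = S_1(3) = -1
t_q=3/4 is in segment 0 (τ=3/4); S_0(τ)=-1187/256

y_0=-3 y_1=-5 y_2=-1
S(3/4) = -1187/256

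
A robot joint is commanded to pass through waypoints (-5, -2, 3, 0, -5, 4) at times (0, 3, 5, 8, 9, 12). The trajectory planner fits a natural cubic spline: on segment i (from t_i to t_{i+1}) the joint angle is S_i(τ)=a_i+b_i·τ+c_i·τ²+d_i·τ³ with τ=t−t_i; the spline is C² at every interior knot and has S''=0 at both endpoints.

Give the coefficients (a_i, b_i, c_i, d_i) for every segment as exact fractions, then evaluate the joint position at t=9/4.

Δ: Δ0=1, Δ1=5/2, Δ2=-1, Δ3=-5, Δ4=3
row 1: diag=10, rhs=9; c'=1/5, d'=9/10
row 2: denom=10−2·1/5=48/5; d'=(-21−2·9/10)/(48/5)=-19/8
row 3: denom=8−3·5/16=113/16; d'=(-24−3·-19/8)/(113/16)=-270/113
row 4: denom=8−1·16/113=888/113; d'=(48−1·-270/113)/(888/113)=949/148
back: M4=949/148
back: M3=-270/113−16/113·949/148=-122/37
back: M2=-19/8−5/16·-122/37=-199/148
back: M1=9/10−1/5·-199/148=173/148
M: M0=0, M1=173/148, M2=-199/148, M3=-122/37, M4=949/148, M5=0
seg 0: a=-5, c=M0/2=0, d=(M1−M0)/(6·3)=173/2664, b=Δ0−h0·(2M0+M1)/6=123/296
seg 1: a=-2, c=M1/2=173/296, d=(M2−M1)/(6·2)=-31/148, b=Δ1−h1·(2M1+M2)/6=321/148
seg 2: a=3, c=M2/2=-199/296, d=(M3−M2)/(6·3)=-289/2664, b=Δ2−h2·(2M2+M3)/6=295/148
seg 3: a=0, c=M3/2=-61/37, d=(M4−M3)/(6·1)=479/296, b=Δ3−h3·(2M3+M4)/6=-1471/296
seg 4: a=-5, c=M4/2=949/296, d=(M5−M4)/(6·3)=-949/2664, b=Δ4−h4·(2M4+M5)/6=-505/148
t_q=9/4 → seg 0, τ=9/4; S=-5+123/296·τ+0·τ²+173/2664·τ³=-62995/18944

  seg 0: a=-5 b=123/296 c=0 d=173/2664
  seg 1: a=-2 b=321/148 c=173/296 d=-31/148
  seg 2: a=3 b=295/148 c=-199/296 d=-289/2664
  seg 3: a=0 b=-1471/296 c=-61/37 d=479/296
  seg 4: a=-5 b=-505/148 c=949/296 d=-949/2664
S(9/4) = -62995/18944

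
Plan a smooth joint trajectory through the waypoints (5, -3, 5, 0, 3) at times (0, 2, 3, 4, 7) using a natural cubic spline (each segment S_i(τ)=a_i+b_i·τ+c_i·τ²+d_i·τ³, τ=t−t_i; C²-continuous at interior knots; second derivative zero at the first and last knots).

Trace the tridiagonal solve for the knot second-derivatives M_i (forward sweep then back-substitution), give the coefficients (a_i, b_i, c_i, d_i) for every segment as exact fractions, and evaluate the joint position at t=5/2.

Δ: Δ0=-4, Δ1=8, Δ2=-5, Δ3=1
row 1: diag=6, rhs=72; c'=1/6, d'=12
row 2: denom=4−1·1/6=23/6; d'=(-78−1·12)/(23/6)=-540/23
row 3: denom=8−1·6/23=178/23; d'=(36−1·-540/23)/(178/23)=684/89
back: M3=684/89
back: M2=-540/23−6/23·684/89=-2268/89
back: M1=12−1/6·-2268/89=1446/89
M: M0=0, M1=1446/89, M2=-2268/89, M3=684/89, M4=0
seg 0: a=5, c=M0/2=0, d=(M1−M0)/(6·2)=241/178, b=Δ0−h0·(2M0+M1)/6=-838/89
seg 1: a=-3, c=M1/2=723/89, d=(M2−M1)/(6·1)=-619/89, b=Δ1−h1·(2M1+M2)/6=608/89
seg 2: a=5, c=M2/2=-1134/89, d=(M3−M2)/(6·1)=492/89, b=Δ2−h2·(2M2+M3)/6=197/89
seg 3: a=0, c=M3/2=342/89, d=(M4−M3)/(6·3)=-38/89, b=Δ3−h3·(2M3+M4)/6=-595/89
t_q=5/2 → seg 1, τ=1/2; S=-3+608/89·τ+723/89·τ²+-619/89·τ³=1123/712

  seg 0: a=5 b=-838/89 c=0 d=241/178
  seg 1: a=-3 b=608/89 c=723/89 d=-619/89
  seg 2: a=5 b=197/89 c=-1134/89 d=492/89
  seg 3: a=0 b=-595/89 c=342/89 d=-38/89
S(5/2) = 1123/712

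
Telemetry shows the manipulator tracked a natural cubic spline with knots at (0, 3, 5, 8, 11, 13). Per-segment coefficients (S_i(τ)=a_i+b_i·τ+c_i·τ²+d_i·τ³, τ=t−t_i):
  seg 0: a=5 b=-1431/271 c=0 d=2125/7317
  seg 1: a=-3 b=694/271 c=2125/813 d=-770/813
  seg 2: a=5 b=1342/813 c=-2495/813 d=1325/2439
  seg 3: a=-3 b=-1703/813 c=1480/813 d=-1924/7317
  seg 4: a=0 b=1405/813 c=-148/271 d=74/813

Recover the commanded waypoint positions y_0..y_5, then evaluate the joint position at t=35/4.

y_0=5 y_1=-3 y_2=5 y_3=-3 y_4=0 y_5=2
S(35/4) = -15861/4336

y_0 = S_0(0) = a_0 = 5
y_1 = S_1(0) = a_1 = -3
y_2 = S_2(0) = a_2 = 5
y_3 = S_3(0) = a_3 = -3
y_4 = S_4(0) = a_4 = 0
y_5 = S_4(2) = 2
t_q=35/4 is in segment 3 (τ=3/4); S_3(τ)=-15861/4336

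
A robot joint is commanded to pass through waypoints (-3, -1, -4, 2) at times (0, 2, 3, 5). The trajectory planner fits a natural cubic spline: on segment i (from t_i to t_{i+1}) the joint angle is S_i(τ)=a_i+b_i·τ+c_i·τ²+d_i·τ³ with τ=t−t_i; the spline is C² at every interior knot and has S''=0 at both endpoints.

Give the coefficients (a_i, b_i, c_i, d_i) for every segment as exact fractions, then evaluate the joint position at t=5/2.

Δ: Δ0=1, Δ1=-3, Δ2=3
row 1: diag=6, rhs=-24; c'=1/6, d'=-4
row 2: denom=6−1·1/6=35/6; d'=(36−1·-4)/(35/6)=48/7
back: M2=48/7
back: M1=-4−1/6·48/7=-36/7
M: M0=0, M1=-36/7, M2=48/7, M3=0
seg 0: a=-3, c=M0/2=0, d=(M1−M0)/(6·2)=-3/7, b=Δ0−h0·(2M0+M1)/6=19/7
seg 1: a=-1, c=M1/2=-18/7, d=(M2−M1)/(6·1)=2, b=Δ1−h1·(2M1+M2)/6=-17/7
seg 2: a=-4, c=M2/2=24/7, d=(M3−M2)/(6·2)=-4/7, b=Δ2−h2·(2M2+M3)/6=-11/7
t_q=5/2 → seg 1, τ=1/2; S=-1+-17/7·τ+-18/7·τ²+2·τ³=-73/28

  seg 0: a=-3 b=19/7 c=0 d=-3/7
  seg 1: a=-1 b=-17/7 c=-18/7 d=2
  seg 2: a=-4 b=-11/7 c=24/7 d=-4/7
S(5/2) = -73/28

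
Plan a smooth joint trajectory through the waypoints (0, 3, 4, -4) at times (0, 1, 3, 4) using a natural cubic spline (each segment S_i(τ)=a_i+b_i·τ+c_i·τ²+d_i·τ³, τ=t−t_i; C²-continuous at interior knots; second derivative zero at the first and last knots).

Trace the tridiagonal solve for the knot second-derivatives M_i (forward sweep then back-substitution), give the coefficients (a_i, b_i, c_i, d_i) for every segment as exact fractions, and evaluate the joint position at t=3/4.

Δ: Δ0=3, Δ1=1/2, Δ2=-8
row 1: diag=6, rhs=-15; c'=1/3, d'=-5/2
row 2: denom=6−2·1/3=16/3; d'=(-51−2·-5/2)/(16/3)=-69/8
back: M2=-69/8
back: M1=-5/2−1/3·-69/8=3/8
M: M0=0, M1=3/8, M2=-69/8, M3=0
seg 0: a=0, c=M0/2=0, d=(M1−M0)/(6·1)=1/16, b=Δ0−h0·(2M0+M1)/6=47/16
seg 1: a=3, c=M1/2=3/16, d=(M2−M1)/(6·2)=-3/4, b=Δ1−h1·(2M1+M2)/6=25/8
seg 2: a=4, c=M2/2=-69/16, d=(M3−M2)/(6·1)=23/16, b=Δ2−h2·(2M2+M3)/6=-41/8
t_q=3/4 → seg 0, τ=3/4; S=0+47/16·τ+0·τ²+1/16·τ³=2283/1024

  seg 0: a=0 b=47/16 c=0 d=1/16
  seg 1: a=3 b=25/8 c=3/16 d=-3/4
  seg 2: a=4 b=-41/8 c=-69/16 d=23/16
S(3/4) = 2283/1024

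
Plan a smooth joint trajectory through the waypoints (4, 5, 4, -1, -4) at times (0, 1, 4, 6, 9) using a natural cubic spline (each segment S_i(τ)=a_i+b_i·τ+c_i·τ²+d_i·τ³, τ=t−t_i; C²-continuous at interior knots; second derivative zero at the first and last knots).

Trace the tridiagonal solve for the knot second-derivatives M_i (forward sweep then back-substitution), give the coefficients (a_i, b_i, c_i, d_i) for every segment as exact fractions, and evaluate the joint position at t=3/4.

  seg 0: a=4 b=122/113 c=0 d=-9/113
  seg 1: a=5 b=95/113 c=-27/113 d=-155/3051
  seg 2: a=4 b=-222/113 c=-236/339 d=581/2712
  seg 3: a=-1 b=-1477/678 c=799/1356 d=-799/12204
S(3/4) = 34541/7232

Δ: Δ0=1, Δ1=-1/3, Δ2=-5/2, Δ3=-1
row 1: diag=8, rhs=-8; c'=3/8, d'=-1
row 2: denom=10−3·3/8=71/8; d'=(-13−3·-1)/(71/8)=-80/71
row 3: denom=10−2·16/71=678/71; d'=(9−2·-80/71)/(678/71)=799/678
back: M3=799/678
back: M2=-80/71−16/71·799/678=-472/339
back: M1=-1−3/8·-472/339=-54/113
M: M0=0, M1=-54/113, M2=-472/339, M3=799/678, M4=0
seg 0: a=4, c=M0/2=0, d=(M1−M0)/(6·1)=-9/113, b=Δ0−h0·(2M0+M1)/6=122/113
seg 1: a=5, c=M1/2=-27/113, d=(M2−M1)/(6·3)=-155/3051, b=Δ1−h1·(2M1+M2)/6=95/113
seg 2: a=4, c=M2/2=-236/339, d=(M3−M2)/(6·2)=581/2712, b=Δ2−h2·(2M2+M3)/6=-222/113
seg 3: a=-1, c=M3/2=799/1356, d=(M4−M3)/(6·3)=-799/12204, b=Δ3−h3·(2M3+M4)/6=-1477/678
t_q=3/4 → seg 0, τ=3/4; S=4+122/113·τ+0·τ²+-9/113·τ³=34541/7232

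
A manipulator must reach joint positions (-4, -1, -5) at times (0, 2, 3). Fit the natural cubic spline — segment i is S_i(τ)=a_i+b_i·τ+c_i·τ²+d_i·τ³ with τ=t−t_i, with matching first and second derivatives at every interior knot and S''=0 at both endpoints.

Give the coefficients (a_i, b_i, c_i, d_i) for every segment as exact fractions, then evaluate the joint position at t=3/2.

  seg 0: a=-4 b=10/3 c=0 d=-11/24
  seg 1: a=-1 b=-13/6 c=-11/4 d=11/12
S(3/2) = -35/64

Δ: Δ0=3/2, Δ1=-4
row 1: diag=6, rhs=-33; c'=1/6, d'=-11/2
back: M1=-11/2
M: M0=0, M1=-11/2, M2=0
seg 0: a=-4, c=M0/2=0, d=(M1−M0)/(6·2)=-11/24, b=Δ0−h0·(2M0+M1)/6=10/3
seg 1: a=-1, c=M1/2=-11/4, d=(M2−M1)/(6·1)=11/12, b=Δ1−h1·(2M1+M2)/6=-13/6
t_q=3/2 → seg 0, τ=3/2; S=-4+10/3·τ+0·τ²+-11/24·τ³=-35/64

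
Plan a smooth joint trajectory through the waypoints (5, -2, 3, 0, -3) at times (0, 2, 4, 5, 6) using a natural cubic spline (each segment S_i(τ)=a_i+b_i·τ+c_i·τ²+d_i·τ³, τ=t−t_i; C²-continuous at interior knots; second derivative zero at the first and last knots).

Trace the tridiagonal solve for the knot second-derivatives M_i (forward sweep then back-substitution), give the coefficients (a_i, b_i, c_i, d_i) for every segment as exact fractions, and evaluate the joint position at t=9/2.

  seg 0: a=5 b=-17/3 c=0 d=13/24
  seg 1: a=-2 b=5/6 c=13/4 d=-29/24
  seg 2: a=3 b=-2/3 c=-4 d=5/3
  seg 3: a=0 b=-11/3 c=1 d=-1/3
S(9/2) = 15/8

Δ: Δ0=-7/2, Δ1=5/2, Δ2=-3, Δ3=-3
row 1: diag=8, rhs=36; c'=1/4, d'=9/2
row 2: denom=6−2·1/4=11/2; d'=(-33−2·9/2)/(11/2)=-84/11
row 3: denom=4−1·2/11=42/11; d'=(0−1·-84/11)/(42/11)=2
back: M3=2
back: M2=-84/11−2/11·2=-8
back: M1=9/2−1/4·-8=13/2
M: M0=0, M1=13/2, M2=-8, M3=2, M4=0
seg 0: a=5, c=M0/2=0, d=(M1−M0)/(6·2)=13/24, b=Δ0−h0·(2M0+M1)/6=-17/3
seg 1: a=-2, c=M1/2=13/4, d=(M2−M1)/(6·2)=-29/24, b=Δ1−h1·(2M1+M2)/6=5/6
seg 2: a=3, c=M2/2=-4, d=(M3−M2)/(6·1)=5/3, b=Δ2−h2·(2M2+M3)/6=-2/3
seg 3: a=0, c=M3/2=1, d=(M4−M3)/(6·1)=-1/3, b=Δ3−h3·(2M3+M4)/6=-11/3
t_q=9/2 → seg 2, τ=1/2; S=3+-2/3·τ+-4·τ²+5/3·τ³=15/8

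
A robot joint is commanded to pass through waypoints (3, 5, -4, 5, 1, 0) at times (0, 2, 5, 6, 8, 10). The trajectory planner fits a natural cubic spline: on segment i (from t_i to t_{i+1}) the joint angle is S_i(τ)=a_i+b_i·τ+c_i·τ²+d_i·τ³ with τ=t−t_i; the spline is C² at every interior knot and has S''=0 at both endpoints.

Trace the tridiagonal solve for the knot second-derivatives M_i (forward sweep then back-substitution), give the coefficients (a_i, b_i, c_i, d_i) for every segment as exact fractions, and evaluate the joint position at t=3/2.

  seg 0: a=3 b=4755/1522 c=0 d=-3233/6088
  seg 1: a=5 b=-2472/761 c=-9699/3044 d=3317/3044
  seg 2: a=-4 b=21477/3044 c=10077/1522 d=-14235/3044
  seg 3: a=5 b=4770/761 c=-22551/3044 d=9967/6088
  seg 4: a=1 b=-5661/1522 c=3675/1522 d=-1225/3044
S(3/2) = 287061/48704

Δ: Δ0=1, Δ1=-3, Δ2=9, Δ3=-2, Δ4=-1/2
row 1: diag=10, rhs=-24; c'=3/10, d'=-12/5
row 2: denom=8−3·3/10=71/10; d'=(72−3·-12/5)/(71/10)=792/71
row 3: denom=6−1·10/71=416/71; d'=(-66−1·792/71)/(416/71)=-2739/208
row 4: denom=8−2·71/208=761/104; d'=(9−2·-2739/208)/(761/104)=3675/761
back: M4=3675/761
back: M3=-2739/208−71/208·3675/761=-22551/1522
back: M2=792/71−10/71·-22551/1522=10077/761
back: M1=-12/5−3/10·10077/761=-9699/1522
M: M0=0, M1=-9699/1522, M2=10077/761, M3=-22551/1522, M4=3675/761, M5=0
seg 0: a=3, c=M0/2=0, d=(M1−M0)/(6·2)=-3233/6088, b=Δ0−h0·(2M0+M1)/6=4755/1522
seg 1: a=5, c=M1/2=-9699/3044, d=(M2−M1)/(6·3)=3317/3044, b=Δ1−h1·(2M1+M2)/6=-2472/761
seg 2: a=-4, c=M2/2=10077/1522, d=(M3−M2)/(6·1)=-14235/3044, b=Δ2−h2·(2M2+M3)/6=21477/3044
seg 3: a=5, c=M3/2=-22551/3044, d=(M4−M3)/(6·2)=9967/6088, b=Δ3−h3·(2M3+M4)/6=4770/761
seg 4: a=1, c=M4/2=3675/1522, d=(M5−M4)/(6·2)=-1225/3044, b=Δ4−h4·(2M4+M5)/6=-5661/1522
t_q=3/2 → seg 0, τ=3/2; S=3+4755/1522·τ+0·τ²+-3233/6088·τ³=287061/48704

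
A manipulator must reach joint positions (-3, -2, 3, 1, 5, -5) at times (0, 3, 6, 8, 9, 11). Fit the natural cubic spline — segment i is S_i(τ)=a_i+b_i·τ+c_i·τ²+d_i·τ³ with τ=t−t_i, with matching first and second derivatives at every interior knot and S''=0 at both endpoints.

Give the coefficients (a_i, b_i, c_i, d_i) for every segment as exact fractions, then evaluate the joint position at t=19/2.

Δ: Δ0=1/3, Δ1=5/3, Δ2=-1, Δ3=4, Δ4=-5
row 1: diag=12, rhs=8; c'=1/4, d'=2/3
row 2: denom=10−3·1/4=37/4; d'=(-16−3·2/3)/(37/4)=-72/37
row 3: denom=6−2·8/37=206/37; d'=(30−2·-72/37)/(206/37)=627/103
row 4: denom=6−1·37/206=1199/206; d'=(-54−1·627/103)/(1199/206)=-12378/1199
back: M4=-12378/1199
back: M3=627/103−37/206·-12378/1199=9522/1199
back: M2=-72/37−8/37·9522/1199=-4392/1199
back: M1=2/3−1/4·-4392/1199=5692/3597
M: M0=0, M1=5692/3597, M2=-4392/1199, M3=9522/1199, M4=-12378/1199, M5=0
seg 0: a=-3, c=M0/2=0, d=(M1−M0)/(6·3)=2846/32373, b=Δ0−h0·(2M0+M1)/6=-549/1199
seg 1: a=-2, c=M1/2=2846/3597, d=(M2−M1)/(6·3)=-9434/32373, b=Δ1−h1·(2M1+M2)/6=2297/1199
seg 2: a=3, c=M2/2=-2196/1199, d=(M3−M2)/(6·2)=2319/2398, b=Δ2−h2·(2M2+M3)/6=-1445/1199
seg 3: a=1, c=M3/2=4761/1199, d=(M4−M3)/(6·1)=-3650/1199, b=Δ3−h3·(2M3+M4)/6=335/109
seg 4: a=5, c=M4/2=-6189/1199, d=(M5−M4)/(6·2)=2063/2398, b=Δ4−h4·(2M4+M5)/6=2257/1199
t_q=19/2 → seg 4, τ=1/2; S=5+2257/1199·τ+-6189/1199·τ²+2063/2398·τ³=91283/19184

  seg 0: a=-3 b=-549/1199 c=0 d=2846/32373
  seg 1: a=-2 b=2297/1199 c=2846/3597 d=-9434/32373
  seg 2: a=3 b=-1445/1199 c=-2196/1199 d=2319/2398
  seg 3: a=1 b=335/109 c=4761/1199 d=-3650/1199
  seg 4: a=5 b=2257/1199 c=-6189/1199 d=2063/2398
S(19/2) = 91283/19184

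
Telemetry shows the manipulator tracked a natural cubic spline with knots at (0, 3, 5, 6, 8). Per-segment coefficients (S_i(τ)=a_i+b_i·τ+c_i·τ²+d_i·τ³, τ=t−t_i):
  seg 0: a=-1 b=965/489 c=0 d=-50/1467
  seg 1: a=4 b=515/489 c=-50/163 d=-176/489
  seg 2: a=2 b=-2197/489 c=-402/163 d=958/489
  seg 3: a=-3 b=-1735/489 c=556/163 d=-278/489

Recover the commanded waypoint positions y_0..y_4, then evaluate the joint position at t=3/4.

y_0 = S_0(0) = a_0 = -1
y_1 = S_1(0) = a_1 = 4
y_2 = S_2(0) = a_2 = 2
y_3 = S_3(0) = a_3 = -3
y_4 = S_3(2) = -1
t_q=3/4 is in segment 0 (τ=3/4); S_0(τ)=2429/5216

y_0=-1 y_1=4 y_2=2 y_3=-3 y_4=-1
S(3/4) = 2429/5216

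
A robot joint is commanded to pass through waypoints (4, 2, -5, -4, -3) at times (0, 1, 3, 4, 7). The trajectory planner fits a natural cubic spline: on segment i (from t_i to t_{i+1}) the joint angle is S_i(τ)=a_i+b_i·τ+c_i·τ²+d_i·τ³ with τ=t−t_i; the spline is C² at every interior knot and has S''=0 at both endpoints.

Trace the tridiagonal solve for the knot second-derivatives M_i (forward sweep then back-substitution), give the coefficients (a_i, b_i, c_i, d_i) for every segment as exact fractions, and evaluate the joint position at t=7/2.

Δ: Δ0=-2, Δ1=-7/2, Δ2=1, Δ3=1/3
row 1: diag=6, rhs=-9; c'=1/3, d'=-3/2
row 2: denom=6−2·1/3=16/3; d'=(27−2·-3/2)/(16/3)=45/8
row 3: denom=8−1·3/16=125/16; d'=(-4−1·45/8)/(125/16)=-154/125
back: M3=-154/125
back: M2=45/8−3/16·-154/125=732/125
back: M1=-3/2−1/3·732/125=-863/250
M: M0=0, M1=-863/250, M2=732/125, M3=-154/125, M4=0
seg 0: a=4, c=M0/2=0, d=(M1−M0)/(6·1)=-863/1500, b=Δ0−h0·(2M0+M1)/6=-2137/1500
seg 1: a=2, c=M1/2=-863/500, d=(M2−M1)/(6·2)=2327/3000, b=Δ1−h1·(2M1+M2)/6=-2363/750
seg 2: a=-5, c=M2/2=366/125, d=(M3−M2)/(6·1)=-443/375, b=Δ2−h2·(2M2+M3)/6=-56/75
seg 3: a=-4, c=M3/2=-77/125, d=(M4−M3)/(6·3)=77/1125, b=Δ3−h3·(2M3+M4)/6=587/375
t_q=7/2 → seg 2, τ=1/2; S=-5+-56/75·τ+366/125·τ²+-443/375·τ³=-4789/1000

  seg 0: a=4 b=-2137/1500 c=0 d=-863/1500
  seg 1: a=2 b=-2363/750 c=-863/500 d=2327/3000
  seg 2: a=-5 b=-56/75 c=366/125 d=-443/375
  seg 3: a=-4 b=587/375 c=-77/125 d=77/1125
S(7/2) = -4789/1000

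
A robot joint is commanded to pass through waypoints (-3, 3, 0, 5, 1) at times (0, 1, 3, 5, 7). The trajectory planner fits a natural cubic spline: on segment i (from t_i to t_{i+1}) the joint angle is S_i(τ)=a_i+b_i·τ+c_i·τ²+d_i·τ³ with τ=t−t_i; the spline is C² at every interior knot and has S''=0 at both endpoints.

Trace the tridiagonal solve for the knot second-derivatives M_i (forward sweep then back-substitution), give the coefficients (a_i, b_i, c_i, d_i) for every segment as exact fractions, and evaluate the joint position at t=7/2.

Δ: Δ0=6, Δ1=-3/2, Δ2=5/2, Δ3=-2
row 1: diag=6, rhs=-45; c'=1/3, d'=-15/2
row 2: denom=8−2·1/3=22/3; d'=(24−2·-15/2)/(22/3)=117/22
row 3: denom=8−2·3/11=82/11; d'=(-27−2·117/22)/(82/11)=-207/41
back: M3=-207/41
back: M2=117/22−3/11·-207/41=549/82
back: M1=-15/2−1/3·549/82=-399/41
M: M0=0, M1=-399/41, M2=549/82, M3=-207/41, M4=0
seg 0: a=-3, c=M0/2=0, d=(M1−M0)/(6·1)=-133/82, b=Δ0−h0·(2M0+M1)/6=625/82
seg 1: a=3, c=M1/2=-399/82, d=(M2−M1)/(6·2)=449/328, b=Δ1−h1·(2M1+M2)/6=113/41
seg 2: a=0, c=M2/2=549/164, d=(M3−M2)/(6·2)=-321/328, b=Δ2−h2·(2M2+M3)/6=-23/82
seg 3: a=5, c=M3/2=-207/82, d=(M4−M3)/(6·2)=69/164, b=Δ3−h3·(2M3+M4)/6=56/41
t_q=7/2 → seg 2, τ=1/2; S=0+-23/82·τ+549/164·τ²+-321/328·τ³=1507/2624

  seg 0: a=-3 b=625/82 c=0 d=-133/82
  seg 1: a=3 b=113/41 c=-399/82 d=449/328
  seg 2: a=0 b=-23/82 c=549/164 d=-321/328
  seg 3: a=5 b=56/41 c=-207/82 d=69/164
S(7/2) = 1507/2624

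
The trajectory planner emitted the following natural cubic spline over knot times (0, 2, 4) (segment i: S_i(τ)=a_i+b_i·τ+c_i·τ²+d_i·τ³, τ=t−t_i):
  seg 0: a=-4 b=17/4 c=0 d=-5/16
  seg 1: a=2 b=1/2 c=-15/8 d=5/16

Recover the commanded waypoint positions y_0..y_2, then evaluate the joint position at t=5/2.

y_0=-4 y_1=2 y_2=-2
S(5/2) = 233/128

y_0 = S_0(0) = a_0 = -4
y_1 = S_1(0) = a_1 = 2
y_2 = S_1(2) = -2
t_q=5/2 is in segment 1 (τ=1/2); S_1(τ)=233/128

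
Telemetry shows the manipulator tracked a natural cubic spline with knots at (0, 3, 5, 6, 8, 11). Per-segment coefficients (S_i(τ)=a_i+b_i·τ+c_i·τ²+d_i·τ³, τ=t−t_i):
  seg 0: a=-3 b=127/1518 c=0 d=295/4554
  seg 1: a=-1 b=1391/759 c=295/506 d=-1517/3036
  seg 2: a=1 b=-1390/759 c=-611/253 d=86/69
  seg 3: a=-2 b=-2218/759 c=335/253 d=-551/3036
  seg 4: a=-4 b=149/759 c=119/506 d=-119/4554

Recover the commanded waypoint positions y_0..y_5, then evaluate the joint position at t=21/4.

y_0 = S_0(0) = a_0 = -3
y_1 = S_1(0) = a_1 = -1
y_2 = S_2(0) = a_2 = 1
y_3 = S_3(0) = a_3 = -2
y_4 = S_4(0) = a_4 = -4
y_5 = S_4(3) = -2
t_q=21/4 is in segment 2 (τ=1/4); S_2(τ)=3325/8096

y_0=-3 y_1=-1 y_2=1 y_3=-2 y_4=-4 y_5=-2
S(21/4) = 3325/8096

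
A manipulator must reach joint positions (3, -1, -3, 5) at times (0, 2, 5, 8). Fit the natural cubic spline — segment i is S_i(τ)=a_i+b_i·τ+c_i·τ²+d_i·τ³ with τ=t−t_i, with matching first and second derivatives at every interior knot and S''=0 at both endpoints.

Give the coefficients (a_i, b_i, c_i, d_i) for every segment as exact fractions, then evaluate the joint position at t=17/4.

  seg 0: a=3 b=-78/37 c=0 d=1/37
  seg 1: a=-1 b=-66/37 c=6/37 d=70/999
  seg 2: a=-3 b=40/37 c=88/111 d=-88/999
S(17/4) = -4019/1184

Δ: Δ0=-2, Δ1=-2/3, Δ2=8/3
row 1: diag=10, rhs=8; c'=3/10, d'=4/5
row 2: denom=12−3·3/10=111/10; d'=(20−3·4/5)/(111/10)=176/111
back: M2=176/111
back: M1=4/5−3/10·176/111=12/37
M: M0=0, M1=12/37, M2=176/111, M3=0
seg 0: a=3, c=M0/2=0, d=(M1−M0)/(6·2)=1/37, b=Δ0−h0·(2M0+M1)/6=-78/37
seg 1: a=-1, c=M1/2=6/37, d=(M2−M1)/(6·3)=70/999, b=Δ1−h1·(2M1+M2)/6=-66/37
seg 2: a=-3, c=M2/2=88/111, d=(M3−M2)/(6·3)=-88/999, b=Δ2−h2·(2M2+M3)/6=40/37
t_q=17/4 → seg 1, τ=9/4; S=-1+-66/37·τ+6/37·τ²+70/999·τ³=-4019/1184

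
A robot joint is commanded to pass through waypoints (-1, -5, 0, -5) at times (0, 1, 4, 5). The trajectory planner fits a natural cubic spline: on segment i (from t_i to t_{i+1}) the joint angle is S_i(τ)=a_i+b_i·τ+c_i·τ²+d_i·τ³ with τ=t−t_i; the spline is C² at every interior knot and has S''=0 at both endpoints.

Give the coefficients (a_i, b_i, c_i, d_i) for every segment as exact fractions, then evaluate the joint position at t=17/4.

Δ: Δ0=-4, Δ1=5/3, Δ2=-5
row 1: diag=8, rhs=34; c'=3/8, d'=17/4
row 2: denom=8−3·3/8=55/8; d'=(-40−3·17/4)/(55/8)=-422/55
back: M2=-422/55
back: M1=17/4−3/8·-422/55=392/55
M: M0=0, M1=392/55, M2=-422/55, M3=0
seg 0: a=-1, c=M0/2=0, d=(M1−M0)/(6·1)=196/165, b=Δ0−h0·(2M0+M1)/6=-856/165
seg 1: a=-5, c=M1/2=196/55, d=(M2−M1)/(6·3)=-37/45, b=Δ1−h1·(2M1+M2)/6=-268/165
seg 2: a=0, c=M2/2=-211/55, d=(M3−M2)/(6·1)=211/165, b=Δ2−h2·(2M2+M3)/6=-403/165
t_q=17/4 → seg 2, τ=1/4; S=0+-403/165·τ+-211/55·τ²+211/165·τ³=-2923/3520

  seg 0: a=-1 b=-856/165 c=0 d=196/165
  seg 1: a=-5 b=-268/165 c=196/55 d=-37/45
  seg 2: a=0 b=-403/165 c=-211/55 d=211/165
S(17/4) = -2923/3520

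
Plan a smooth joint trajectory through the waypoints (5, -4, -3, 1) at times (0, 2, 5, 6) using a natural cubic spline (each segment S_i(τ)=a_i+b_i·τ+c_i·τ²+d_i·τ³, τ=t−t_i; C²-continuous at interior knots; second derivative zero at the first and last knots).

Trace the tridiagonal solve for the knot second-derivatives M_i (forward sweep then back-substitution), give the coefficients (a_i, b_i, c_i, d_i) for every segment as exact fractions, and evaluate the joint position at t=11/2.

Δ: Δ0=-9/2, Δ1=1/3, Δ2=4
row 1: diag=10, rhs=29; c'=3/10, d'=29/10
row 2: denom=8−3·3/10=71/10; d'=(22−3·29/10)/(71/10)=133/71
back: M2=133/71
back: M1=29/10−3/10·133/71=166/71
M: M0=0, M1=166/71, M2=133/71, M3=0
seg 0: a=5, c=M0/2=0, d=(M1−M0)/(6·2)=83/426, b=Δ0−h0·(2M0+M1)/6=-2249/426
seg 1: a=-4, c=M1/2=83/71, d=(M2−M1)/(6·3)=-11/426, b=Δ1−h1·(2M1+M2)/6=-1253/426
seg 2: a=-3, c=M2/2=133/142, d=(M3−M2)/(6·1)=-133/426, b=Δ2−h2·(2M2+M3)/6=719/213
t_q=11/2 → seg 2, τ=1/2; S=-3+719/213·τ+133/142·τ²+-133/426·τ³=-1269/1136

  seg 0: a=5 b=-2249/426 c=0 d=83/426
  seg 1: a=-4 b=-1253/426 c=83/71 d=-11/426
  seg 2: a=-3 b=719/213 c=133/142 d=-133/426
S(11/2) = -1269/1136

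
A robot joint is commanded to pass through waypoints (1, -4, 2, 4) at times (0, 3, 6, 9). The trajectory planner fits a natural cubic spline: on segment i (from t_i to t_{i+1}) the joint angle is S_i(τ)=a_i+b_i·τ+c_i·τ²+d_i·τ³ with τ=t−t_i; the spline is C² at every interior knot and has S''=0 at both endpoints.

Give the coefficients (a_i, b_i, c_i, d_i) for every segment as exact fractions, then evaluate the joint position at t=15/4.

  seg 0: a=1 b=-41/15 c=0 d=16/135
  seg 1: a=-4 b=7/15 c=16/15 d=-5/27
  seg 2: a=2 b=28/15 c=-3/5 d=1/15
S(15/4) = -1001/320

Δ: Δ0=-5/3, Δ1=2, Δ2=2/3
row 1: diag=12, rhs=22; c'=1/4, d'=11/6
row 2: denom=12−3·1/4=45/4; d'=(-8−3·11/6)/(45/4)=-6/5
back: M2=-6/5
back: M1=11/6−1/4·-6/5=32/15
M: M0=0, M1=32/15, M2=-6/5, M3=0
seg 0: a=1, c=M0/2=0, d=(M1−M0)/(6·3)=16/135, b=Δ0−h0·(2M0+M1)/6=-41/15
seg 1: a=-4, c=M1/2=16/15, d=(M2−M1)/(6·3)=-5/27, b=Δ1−h1·(2M1+M2)/6=7/15
seg 2: a=2, c=M2/2=-3/5, d=(M3−M2)/(6·3)=1/15, b=Δ2−h2·(2M2+M3)/6=28/15
t_q=15/4 → seg 1, τ=3/4; S=-4+7/15·τ+16/15·τ²+-5/27·τ³=-1001/320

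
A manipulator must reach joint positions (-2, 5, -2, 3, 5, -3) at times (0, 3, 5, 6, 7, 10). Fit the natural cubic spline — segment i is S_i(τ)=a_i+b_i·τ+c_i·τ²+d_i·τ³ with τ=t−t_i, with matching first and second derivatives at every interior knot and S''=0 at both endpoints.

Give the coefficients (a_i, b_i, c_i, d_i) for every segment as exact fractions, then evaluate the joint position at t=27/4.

Δ: Δ0=7/3, Δ1=-7/2, Δ2=5, Δ3=2, Δ4=-8/3
row 1: diag=10, rhs=-35; c'=1/5, d'=-7/2
row 2: denom=6−2·1/5=28/5; d'=(51−2·-7/2)/(28/5)=145/14
row 3: denom=4−1·5/28=107/28; d'=(-18−1·145/14)/(107/28)=-794/107
row 4: denom=8−1·28/107=828/107; d'=(-28−1·-794/107)/(828/107)=-367/138
back: M4=-367/138
back: M3=-794/107−28/107·-367/138=-464/69
back: M2=145/14−5/28·-464/69=1595/138
back: M1=-7/2−1/5·1595/138=-401/69
M: M0=0, M1=-401/69, M2=1595/138, M3=-464/69, M4=-367/138, M5=0
seg 0: a=-2, c=M0/2=0, d=(M1−M0)/(6·3)=-401/1242, b=Δ0−h0·(2M0+M1)/6=241/46
seg 1: a=5, c=M1/2=-401/138, d=(M2−M1)/(6·2)=799/552, b=Δ1−h1·(2M1+M2)/6=-80/23
seg 2: a=-2, c=M2/2=1595/276, d=(M3−M2)/(6·1)=-841/276, b=Δ2−h2·(2M2+M3)/6=313/138
seg 3: a=3, c=M3/2=-232/69, d=(M4−M3)/(6·1)=187/276, b=Δ3−h3·(2M3+M4)/6=431/92
seg 4: a=5, c=M4/2=-367/276, d=(M5−M4)/(6·3)=367/2484, b=Δ4−h4·(2M4+M5)/6=-1/138
t_q=27/4 → seg 3, τ=3/4; S=3+431/92·τ+-232/69·τ²+187/276·τ³=28899/5888

  seg 0: a=-2 b=241/46 c=0 d=-401/1242
  seg 1: a=5 b=-80/23 c=-401/138 d=799/552
  seg 2: a=-2 b=313/138 c=1595/276 d=-841/276
  seg 3: a=3 b=431/92 c=-232/69 d=187/276
  seg 4: a=5 b=-1/138 c=-367/276 d=367/2484
S(27/4) = 28899/5888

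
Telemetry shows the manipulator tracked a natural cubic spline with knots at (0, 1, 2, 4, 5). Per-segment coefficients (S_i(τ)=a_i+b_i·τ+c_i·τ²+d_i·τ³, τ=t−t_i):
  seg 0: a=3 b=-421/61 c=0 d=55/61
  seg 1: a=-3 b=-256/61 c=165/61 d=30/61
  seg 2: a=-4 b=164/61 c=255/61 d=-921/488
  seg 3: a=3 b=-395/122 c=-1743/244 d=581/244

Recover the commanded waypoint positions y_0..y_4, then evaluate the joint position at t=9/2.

y_0=3 y_1=-3 y_2=-4 y_3=3 y_4=-5
S(9/2) = -209/1952

y_0 = S_0(0) = a_0 = 3
y_1 = S_1(0) = a_1 = -3
y_2 = S_2(0) = a_2 = -4
y_3 = S_3(0) = a_3 = 3
y_4 = S_3(1) = -5
t_q=9/2 is in segment 3 (τ=1/2); S_3(τ)=-209/1952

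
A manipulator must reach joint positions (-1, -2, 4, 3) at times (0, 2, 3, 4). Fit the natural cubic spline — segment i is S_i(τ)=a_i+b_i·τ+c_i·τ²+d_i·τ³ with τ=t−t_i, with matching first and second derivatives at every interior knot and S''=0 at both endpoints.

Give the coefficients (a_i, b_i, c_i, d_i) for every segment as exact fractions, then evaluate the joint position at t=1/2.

  seg 0: a=-1 b=-155/46 c=0 d=33/46
  seg 1: a=-2 b=241/46 c=99/23 d=-163/46
  seg 2: a=4 b=74/23 c=-291/46 d=97/46
S(1/2) = -955/368

Δ: Δ0=-1/2, Δ1=6, Δ2=-1
row 1: diag=6, rhs=39; c'=1/6, d'=13/2
row 2: denom=4−1·1/6=23/6; d'=(-42−1·13/2)/(23/6)=-291/23
back: M2=-291/23
back: M1=13/2−1/6·-291/23=198/23
M: M0=0, M1=198/23, M2=-291/23, M3=0
seg 0: a=-1, c=M0/2=0, d=(M1−M0)/(6·2)=33/46, b=Δ0−h0·(2M0+M1)/6=-155/46
seg 1: a=-2, c=M1/2=99/23, d=(M2−M1)/(6·1)=-163/46, b=Δ1−h1·(2M1+M2)/6=241/46
seg 2: a=4, c=M2/2=-291/46, d=(M3−M2)/(6·1)=97/46, b=Δ2−h2·(2M2+M3)/6=74/23
t_q=1/2 → seg 0, τ=1/2; S=-1+-155/46·τ+0·τ²+33/46·τ³=-955/368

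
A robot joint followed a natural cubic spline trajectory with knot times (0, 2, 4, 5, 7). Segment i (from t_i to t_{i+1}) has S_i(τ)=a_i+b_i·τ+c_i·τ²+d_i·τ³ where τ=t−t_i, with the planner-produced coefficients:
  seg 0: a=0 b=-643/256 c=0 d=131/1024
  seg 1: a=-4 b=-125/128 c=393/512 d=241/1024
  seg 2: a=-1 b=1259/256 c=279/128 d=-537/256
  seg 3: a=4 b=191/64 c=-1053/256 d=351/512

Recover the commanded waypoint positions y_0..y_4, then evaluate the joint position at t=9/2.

y_0 = S_0(0) = a_0 = 0
y_1 = S_1(0) = a_1 = -4
y_2 = S_2(0) = a_2 = -1
y_3 = S_3(0) = a_3 = 4
y_4 = S_3(2) = -1
t_q=9/2 is in segment 2 (τ=1/2); S_2(τ)=3567/2048

y_0=0 y_1=-4 y_2=-1 y_3=4 y_4=-1
S(9/2) = 3567/2048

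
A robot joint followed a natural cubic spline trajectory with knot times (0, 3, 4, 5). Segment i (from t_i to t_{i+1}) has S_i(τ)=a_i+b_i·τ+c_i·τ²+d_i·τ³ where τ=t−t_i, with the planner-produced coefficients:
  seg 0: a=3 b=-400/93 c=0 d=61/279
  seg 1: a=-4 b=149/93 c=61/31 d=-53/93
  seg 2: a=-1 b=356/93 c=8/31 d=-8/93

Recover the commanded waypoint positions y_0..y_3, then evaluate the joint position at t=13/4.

y_0=3 y_1=-4 y_2=-1 y_3=3
S(13/4) = -6915/1984

y_0 = S_0(0) = a_0 = 3
y_1 = S_1(0) = a_1 = -4
y_2 = S_2(0) = a_2 = -1
y_3 = S_2(1) = 3
t_q=13/4 is in segment 1 (τ=1/4); S_1(τ)=-6915/1984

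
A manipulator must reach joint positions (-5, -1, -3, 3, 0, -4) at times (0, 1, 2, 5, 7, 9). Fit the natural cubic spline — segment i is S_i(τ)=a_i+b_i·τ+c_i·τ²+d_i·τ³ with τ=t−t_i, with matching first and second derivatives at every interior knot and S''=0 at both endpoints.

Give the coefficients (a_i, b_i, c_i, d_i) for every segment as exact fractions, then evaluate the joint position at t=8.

  seg 0: a=-5 b=11873/2068 c=0 d=-3601/2068
  seg 1: a=-1 b=535/1034 c=-10803/2068 d=5597/2068
  seg 2: a=-3 b=-3745/2068 c=1497/517 d=-3361/6204
  seg 3: a=3 b=967/1034 c=-4095/2068 d=1577/4136
  seg 4: a=0 b=-1246/517 c=159/517 d=-53/1034
S(8) = -2227/1034

Δ: Δ0=4, Δ1=-2, Δ2=2, Δ3=-3/2, Δ4=-2
row 1: diag=4, rhs=-36; c'=1/4, d'=-9
row 2: denom=8−1·1/4=31/4; d'=(24−1·-9)/(31/4)=132/31
row 3: denom=10−3·12/31=274/31; d'=(-21−3·132/31)/(274/31)=-1047/274
row 4: denom=8−2·31/137=1034/137; d'=(-3−2·-1047/274)/(1034/137)=318/517
back: M4=318/517
back: M3=-1047/274−31/137·318/517=-4095/1034
back: M2=132/31−12/31·-4095/1034=2994/517
back: M1=-9−1/4·2994/517=-10803/1034
M: M0=0, M1=-10803/1034, M2=2994/517, M3=-4095/1034, M4=318/517, M5=0
seg 0: a=-5, c=M0/2=0, d=(M1−M0)/(6·1)=-3601/2068, b=Δ0−h0·(2M0+M1)/6=11873/2068
seg 1: a=-1, c=M1/2=-10803/2068, d=(M2−M1)/(6·1)=5597/2068, b=Δ1−h1·(2M1+M2)/6=535/1034
seg 2: a=-3, c=M2/2=1497/517, d=(M3−M2)/(6·3)=-3361/6204, b=Δ2−h2·(2M2+M3)/6=-3745/2068
seg 3: a=3, c=M3/2=-4095/2068, d=(M4−M3)/(6·2)=1577/4136, b=Δ3−h3·(2M3+M4)/6=967/1034
seg 4: a=0, c=M4/2=159/517, d=(M5−M4)/(6·2)=-53/1034, b=Δ4−h4·(2M4+M5)/6=-1246/517
t_q=8 → seg 4, τ=1; S=0+-1246/517·τ+159/517·τ²+-53/1034·τ³=-2227/1034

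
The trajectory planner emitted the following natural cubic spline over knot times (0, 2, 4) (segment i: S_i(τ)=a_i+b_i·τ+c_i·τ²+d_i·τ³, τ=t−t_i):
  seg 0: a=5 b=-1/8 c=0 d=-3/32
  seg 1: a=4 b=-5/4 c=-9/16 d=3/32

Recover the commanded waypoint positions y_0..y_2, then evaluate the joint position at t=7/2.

y_0=5 y_1=4 y_2=0
S(7/2) = 301/256

y_0 = S_0(0) = a_0 = 5
y_1 = S_1(0) = a_1 = 4
y_2 = S_1(2) = 0
t_q=7/2 is in segment 1 (τ=3/2); S_1(τ)=301/256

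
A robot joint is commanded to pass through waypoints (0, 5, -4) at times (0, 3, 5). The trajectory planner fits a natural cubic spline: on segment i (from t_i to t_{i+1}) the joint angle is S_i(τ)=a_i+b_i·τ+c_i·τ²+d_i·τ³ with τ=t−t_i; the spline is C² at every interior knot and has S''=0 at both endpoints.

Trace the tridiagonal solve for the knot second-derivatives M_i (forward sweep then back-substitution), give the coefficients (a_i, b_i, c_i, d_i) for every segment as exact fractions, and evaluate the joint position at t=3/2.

Δ: Δ0=5/3, Δ1=-9/2
row 1: diag=10, rhs=-37; c'=1/5, d'=-37/10
back: M1=-37/10
M: M0=0, M1=-37/10, M2=0
seg 0: a=0, c=M0/2=0, d=(M1−M0)/(6·3)=-37/180, b=Δ0−h0·(2M0+M1)/6=211/60
seg 1: a=5, c=M1/2=-37/20, d=(M2−M1)/(6·2)=37/120, b=Δ1−h1·(2M1+M2)/6=-61/30
t_q=3/2 → seg 0, τ=3/2; S=0+211/60·τ+0·τ²+-37/180·τ³=733/160

  seg 0: a=0 b=211/60 c=0 d=-37/180
  seg 1: a=5 b=-61/30 c=-37/20 d=37/120
S(3/2) = 733/160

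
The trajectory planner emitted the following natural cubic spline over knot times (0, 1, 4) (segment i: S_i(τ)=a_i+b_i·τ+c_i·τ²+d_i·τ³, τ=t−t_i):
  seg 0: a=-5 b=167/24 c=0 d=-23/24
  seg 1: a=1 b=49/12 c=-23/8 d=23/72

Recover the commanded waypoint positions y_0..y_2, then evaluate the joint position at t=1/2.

y_0=-5 y_1=1 y_2=-4
S(1/2) = -105/64

y_0 = S_0(0) = a_0 = -5
y_1 = S_1(0) = a_1 = 1
y_2 = S_1(3) = -4
t_q=1/2 is in segment 0 (τ=1/2); S_0(τ)=-105/64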